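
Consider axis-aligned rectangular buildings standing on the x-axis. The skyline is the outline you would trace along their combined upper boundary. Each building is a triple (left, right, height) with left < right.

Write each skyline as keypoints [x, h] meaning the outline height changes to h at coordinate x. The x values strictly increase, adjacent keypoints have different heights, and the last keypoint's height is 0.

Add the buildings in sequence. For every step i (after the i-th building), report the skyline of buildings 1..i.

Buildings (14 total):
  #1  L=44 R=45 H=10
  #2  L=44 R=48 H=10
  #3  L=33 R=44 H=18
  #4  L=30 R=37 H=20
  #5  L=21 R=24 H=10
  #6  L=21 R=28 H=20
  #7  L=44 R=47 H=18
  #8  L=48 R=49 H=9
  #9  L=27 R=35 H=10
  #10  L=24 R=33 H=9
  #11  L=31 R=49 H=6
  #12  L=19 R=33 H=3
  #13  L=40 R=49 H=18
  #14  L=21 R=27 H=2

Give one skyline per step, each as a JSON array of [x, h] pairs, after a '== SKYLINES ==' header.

== SKYLINES ==
[[44,10],[45,0]]
[[44,10],[48,0]]
[[33,18],[44,10],[48,0]]
[[30,20],[37,18],[44,10],[48,0]]
[[21,10],[24,0],[30,20],[37,18],[44,10],[48,0]]
[[21,20],[28,0],[30,20],[37,18],[44,10],[48,0]]
[[21,20],[28,0],[30,20],[37,18],[47,10],[48,0]]
[[21,20],[28,0],[30,20],[37,18],[47,10],[48,9],[49,0]]
[[21,20],[28,10],[30,20],[37,18],[47,10],[48,9],[49,0]]
[[21,20],[28,10],[30,20],[37,18],[47,10],[48,9],[49,0]]
[[21,20],[28,10],[30,20],[37,18],[47,10],[48,9],[49,0]]
[[19,3],[21,20],[28,10],[30,20],[37,18],[47,10],[48,9],[49,0]]
[[19,3],[21,20],[28,10],[30,20],[37,18],[49,0]]
[[19,3],[21,20],[28,10],[30,20],[37,18],[49,0]]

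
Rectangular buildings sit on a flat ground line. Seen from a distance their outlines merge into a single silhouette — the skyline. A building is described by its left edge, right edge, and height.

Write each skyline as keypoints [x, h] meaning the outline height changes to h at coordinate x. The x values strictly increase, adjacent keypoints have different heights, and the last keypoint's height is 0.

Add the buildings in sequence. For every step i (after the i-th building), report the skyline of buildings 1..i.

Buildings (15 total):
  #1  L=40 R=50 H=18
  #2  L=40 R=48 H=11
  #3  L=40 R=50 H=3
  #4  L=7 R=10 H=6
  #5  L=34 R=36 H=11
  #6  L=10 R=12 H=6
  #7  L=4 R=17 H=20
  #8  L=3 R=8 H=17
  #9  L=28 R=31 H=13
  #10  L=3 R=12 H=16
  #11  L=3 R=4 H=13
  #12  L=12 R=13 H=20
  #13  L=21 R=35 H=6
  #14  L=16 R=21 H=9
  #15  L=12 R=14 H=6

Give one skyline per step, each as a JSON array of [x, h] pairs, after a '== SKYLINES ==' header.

== SKYLINES ==
[[40,18],[50,0]]
[[40,18],[50,0]]
[[40,18],[50,0]]
[[7,6],[10,0],[40,18],[50,0]]
[[7,6],[10,0],[34,11],[36,0],[40,18],[50,0]]
[[7,6],[12,0],[34,11],[36,0],[40,18],[50,0]]
[[4,20],[17,0],[34,11],[36,0],[40,18],[50,0]]
[[3,17],[4,20],[17,0],[34,11],[36,0],[40,18],[50,0]]
[[3,17],[4,20],[17,0],[28,13],[31,0],[34,11],[36,0],[40,18],[50,0]]
[[3,17],[4,20],[17,0],[28,13],[31,0],[34,11],[36,0],[40,18],[50,0]]
[[3,17],[4,20],[17,0],[28,13],[31,0],[34,11],[36,0],[40,18],[50,0]]
[[3,17],[4,20],[17,0],[28,13],[31,0],[34,11],[36,0],[40,18],[50,0]]
[[3,17],[4,20],[17,0],[21,6],[28,13],[31,6],[34,11],[36,0],[40,18],[50,0]]
[[3,17],[4,20],[17,9],[21,6],[28,13],[31,6],[34,11],[36,0],[40,18],[50,0]]
[[3,17],[4,20],[17,9],[21,6],[28,13],[31,6],[34,11],[36,0],[40,18],[50,0]]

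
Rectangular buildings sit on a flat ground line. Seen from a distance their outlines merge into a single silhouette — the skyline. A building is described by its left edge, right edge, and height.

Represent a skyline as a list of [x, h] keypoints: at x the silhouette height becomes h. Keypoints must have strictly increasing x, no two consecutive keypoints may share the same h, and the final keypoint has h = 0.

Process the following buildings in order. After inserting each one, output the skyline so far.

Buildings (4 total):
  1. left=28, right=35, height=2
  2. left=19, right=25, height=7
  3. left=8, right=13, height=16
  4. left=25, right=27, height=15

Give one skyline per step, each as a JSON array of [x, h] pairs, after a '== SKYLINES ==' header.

== SKYLINES ==
[[28,2],[35,0]]
[[19,7],[25,0],[28,2],[35,0]]
[[8,16],[13,0],[19,7],[25,0],[28,2],[35,0]]
[[8,16],[13,0],[19,7],[25,15],[27,0],[28,2],[35,0]]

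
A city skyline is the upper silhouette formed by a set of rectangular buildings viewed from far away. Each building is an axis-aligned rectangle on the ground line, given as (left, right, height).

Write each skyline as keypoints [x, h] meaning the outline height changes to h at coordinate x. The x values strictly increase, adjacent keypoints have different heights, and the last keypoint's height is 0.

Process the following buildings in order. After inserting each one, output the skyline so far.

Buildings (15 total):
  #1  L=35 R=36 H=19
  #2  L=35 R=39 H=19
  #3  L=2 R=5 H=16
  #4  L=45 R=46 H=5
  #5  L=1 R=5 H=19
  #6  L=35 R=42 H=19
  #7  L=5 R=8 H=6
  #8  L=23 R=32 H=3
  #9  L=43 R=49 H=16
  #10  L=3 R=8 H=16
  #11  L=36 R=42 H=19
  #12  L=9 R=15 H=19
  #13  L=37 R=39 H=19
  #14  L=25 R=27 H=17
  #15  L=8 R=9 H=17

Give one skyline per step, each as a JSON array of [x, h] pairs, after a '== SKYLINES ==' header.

== SKYLINES ==
[[35,19],[36,0]]
[[35,19],[39,0]]
[[2,16],[5,0],[35,19],[39,0]]
[[2,16],[5,0],[35,19],[39,0],[45,5],[46,0]]
[[1,19],[5,0],[35,19],[39,0],[45,5],[46,0]]
[[1,19],[5,0],[35,19],[42,0],[45,5],[46,0]]
[[1,19],[5,6],[8,0],[35,19],[42,0],[45,5],[46,0]]
[[1,19],[5,6],[8,0],[23,3],[32,0],[35,19],[42,0],[45,5],[46,0]]
[[1,19],[5,6],[8,0],[23,3],[32,0],[35,19],[42,0],[43,16],[49,0]]
[[1,19],[5,16],[8,0],[23,3],[32,0],[35,19],[42,0],[43,16],[49,0]]
[[1,19],[5,16],[8,0],[23,3],[32,0],[35,19],[42,0],[43,16],[49,0]]
[[1,19],[5,16],[8,0],[9,19],[15,0],[23,3],[32,0],[35,19],[42,0],[43,16],[49,0]]
[[1,19],[5,16],[8,0],[9,19],[15,0],[23,3],[32,0],[35,19],[42,0],[43,16],[49,0]]
[[1,19],[5,16],[8,0],[9,19],[15,0],[23,3],[25,17],[27,3],[32,0],[35,19],[42,0],[43,16],[49,0]]
[[1,19],[5,16],[8,17],[9,19],[15,0],[23,3],[25,17],[27,3],[32,0],[35,19],[42,0],[43,16],[49,0]]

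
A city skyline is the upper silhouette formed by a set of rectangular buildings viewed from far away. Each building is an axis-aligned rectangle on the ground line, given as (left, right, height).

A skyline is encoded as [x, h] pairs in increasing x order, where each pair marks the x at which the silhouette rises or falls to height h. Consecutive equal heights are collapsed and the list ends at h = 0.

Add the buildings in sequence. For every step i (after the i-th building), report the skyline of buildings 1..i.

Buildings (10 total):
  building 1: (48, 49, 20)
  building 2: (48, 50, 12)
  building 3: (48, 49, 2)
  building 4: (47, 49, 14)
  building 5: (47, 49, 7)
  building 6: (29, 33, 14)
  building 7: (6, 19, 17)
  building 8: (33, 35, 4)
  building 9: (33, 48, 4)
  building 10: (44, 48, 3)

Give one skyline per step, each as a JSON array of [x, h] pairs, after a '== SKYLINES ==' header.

== SKYLINES ==
[[48,20],[49,0]]
[[48,20],[49,12],[50,0]]
[[48,20],[49,12],[50,0]]
[[47,14],[48,20],[49,12],[50,0]]
[[47,14],[48,20],[49,12],[50,0]]
[[29,14],[33,0],[47,14],[48,20],[49,12],[50,0]]
[[6,17],[19,0],[29,14],[33,0],[47,14],[48,20],[49,12],[50,0]]
[[6,17],[19,0],[29,14],[33,4],[35,0],[47,14],[48,20],[49,12],[50,0]]
[[6,17],[19,0],[29,14],[33,4],[47,14],[48,20],[49,12],[50,0]]
[[6,17],[19,0],[29,14],[33,4],[47,14],[48,20],[49,12],[50,0]]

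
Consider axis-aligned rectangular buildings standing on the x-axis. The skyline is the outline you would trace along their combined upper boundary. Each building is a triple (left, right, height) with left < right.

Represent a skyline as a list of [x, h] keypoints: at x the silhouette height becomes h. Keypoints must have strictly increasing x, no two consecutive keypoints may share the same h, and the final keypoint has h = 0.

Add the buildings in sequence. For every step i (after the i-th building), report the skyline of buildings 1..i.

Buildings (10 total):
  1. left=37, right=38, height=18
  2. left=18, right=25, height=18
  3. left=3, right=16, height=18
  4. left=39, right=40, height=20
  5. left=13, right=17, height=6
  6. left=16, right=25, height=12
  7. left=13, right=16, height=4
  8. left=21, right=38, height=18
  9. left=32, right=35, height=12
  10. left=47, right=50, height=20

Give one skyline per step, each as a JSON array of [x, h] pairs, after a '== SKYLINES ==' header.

== SKYLINES ==
[[37,18],[38,0]]
[[18,18],[25,0],[37,18],[38,0]]
[[3,18],[16,0],[18,18],[25,0],[37,18],[38,0]]
[[3,18],[16,0],[18,18],[25,0],[37,18],[38,0],[39,20],[40,0]]
[[3,18],[16,6],[17,0],[18,18],[25,0],[37,18],[38,0],[39,20],[40,0]]
[[3,18],[16,12],[18,18],[25,0],[37,18],[38,0],[39,20],[40,0]]
[[3,18],[16,12],[18,18],[25,0],[37,18],[38,0],[39,20],[40,0]]
[[3,18],[16,12],[18,18],[38,0],[39,20],[40,0]]
[[3,18],[16,12],[18,18],[38,0],[39,20],[40,0]]
[[3,18],[16,12],[18,18],[38,0],[39,20],[40,0],[47,20],[50,0]]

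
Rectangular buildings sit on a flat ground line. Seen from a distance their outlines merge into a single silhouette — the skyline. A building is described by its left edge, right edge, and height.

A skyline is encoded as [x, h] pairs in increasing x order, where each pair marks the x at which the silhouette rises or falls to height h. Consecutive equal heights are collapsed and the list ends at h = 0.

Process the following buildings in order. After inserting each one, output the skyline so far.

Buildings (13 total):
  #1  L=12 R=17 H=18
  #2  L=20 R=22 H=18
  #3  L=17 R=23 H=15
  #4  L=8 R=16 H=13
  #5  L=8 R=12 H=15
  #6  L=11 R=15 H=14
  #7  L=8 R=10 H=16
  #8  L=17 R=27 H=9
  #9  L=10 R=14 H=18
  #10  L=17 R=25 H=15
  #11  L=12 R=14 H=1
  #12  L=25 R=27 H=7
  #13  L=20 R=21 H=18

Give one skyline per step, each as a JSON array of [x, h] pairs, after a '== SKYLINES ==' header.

== SKYLINES ==
[[12,18],[17,0]]
[[12,18],[17,0],[20,18],[22,0]]
[[12,18],[17,15],[20,18],[22,15],[23,0]]
[[8,13],[12,18],[17,15],[20,18],[22,15],[23,0]]
[[8,15],[12,18],[17,15],[20,18],[22,15],[23,0]]
[[8,15],[12,18],[17,15],[20,18],[22,15],[23,0]]
[[8,16],[10,15],[12,18],[17,15],[20,18],[22,15],[23,0]]
[[8,16],[10,15],[12,18],[17,15],[20,18],[22,15],[23,9],[27,0]]
[[8,16],[10,18],[17,15],[20,18],[22,15],[23,9],[27,0]]
[[8,16],[10,18],[17,15],[20,18],[22,15],[25,9],[27,0]]
[[8,16],[10,18],[17,15],[20,18],[22,15],[25,9],[27,0]]
[[8,16],[10,18],[17,15],[20,18],[22,15],[25,9],[27,0]]
[[8,16],[10,18],[17,15],[20,18],[22,15],[25,9],[27,0]]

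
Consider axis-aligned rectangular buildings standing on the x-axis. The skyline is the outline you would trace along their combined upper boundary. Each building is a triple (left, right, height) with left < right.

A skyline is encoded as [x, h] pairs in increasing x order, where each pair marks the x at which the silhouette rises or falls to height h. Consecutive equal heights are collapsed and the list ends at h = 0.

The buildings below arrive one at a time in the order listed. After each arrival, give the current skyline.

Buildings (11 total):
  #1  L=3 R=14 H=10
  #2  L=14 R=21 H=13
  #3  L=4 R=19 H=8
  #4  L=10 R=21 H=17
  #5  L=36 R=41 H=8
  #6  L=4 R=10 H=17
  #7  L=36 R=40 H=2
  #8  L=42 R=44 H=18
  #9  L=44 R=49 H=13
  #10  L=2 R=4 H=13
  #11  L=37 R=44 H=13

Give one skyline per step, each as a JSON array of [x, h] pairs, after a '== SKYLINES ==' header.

== SKYLINES ==
[[3,10],[14,0]]
[[3,10],[14,13],[21,0]]
[[3,10],[14,13],[21,0]]
[[3,10],[10,17],[21,0]]
[[3,10],[10,17],[21,0],[36,8],[41,0]]
[[3,10],[4,17],[21,0],[36,8],[41,0]]
[[3,10],[4,17],[21,0],[36,8],[41,0]]
[[3,10],[4,17],[21,0],[36,8],[41,0],[42,18],[44,0]]
[[3,10],[4,17],[21,0],[36,8],[41,0],[42,18],[44,13],[49,0]]
[[2,13],[4,17],[21,0],[36,8],[41,0],[42,18],[44,13],[49,0]]
[[2,13],[4,17],[21,0],[36,8],[37,13],[42,18],[44,13],[49,0]]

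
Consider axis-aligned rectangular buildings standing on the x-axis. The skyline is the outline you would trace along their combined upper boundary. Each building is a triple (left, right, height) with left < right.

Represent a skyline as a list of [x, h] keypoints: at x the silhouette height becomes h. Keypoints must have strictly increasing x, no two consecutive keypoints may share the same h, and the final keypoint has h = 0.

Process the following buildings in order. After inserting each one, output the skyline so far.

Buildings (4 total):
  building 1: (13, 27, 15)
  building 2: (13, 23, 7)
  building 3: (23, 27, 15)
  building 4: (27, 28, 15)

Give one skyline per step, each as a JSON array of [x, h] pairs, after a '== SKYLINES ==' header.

== SKYLINES ==
[[13,15],[27,0]]
[[13,15],[27,0]]
[[13,15],[27,0]]
[[13,15],[28,0]]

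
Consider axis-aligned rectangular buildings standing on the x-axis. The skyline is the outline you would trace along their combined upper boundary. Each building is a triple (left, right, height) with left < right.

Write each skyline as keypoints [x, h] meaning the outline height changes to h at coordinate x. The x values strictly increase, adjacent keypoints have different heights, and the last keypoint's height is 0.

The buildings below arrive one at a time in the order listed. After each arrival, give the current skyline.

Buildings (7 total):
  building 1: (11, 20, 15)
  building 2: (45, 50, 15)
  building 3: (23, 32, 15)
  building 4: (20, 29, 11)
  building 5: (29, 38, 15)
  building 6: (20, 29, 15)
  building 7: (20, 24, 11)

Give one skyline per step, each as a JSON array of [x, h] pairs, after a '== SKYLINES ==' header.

== SKYLINES ==
[[11,15],[20,0]]
[[11,15],[20,0],[45,15],[50,0]]
[[11,15],[20,0],[23,15],[32,0],[45,15],[50,0]]
[[11,15],[20,11],[23,15],[32,0],[45,15],[50,0]]
[[11,15],[20,11],[23,15],[38,0],[45,15],[50,0]]
[[11,15],[38,0],[45,15],[50,0]]
[[11,15],[38,0],[45,15],[50,0]]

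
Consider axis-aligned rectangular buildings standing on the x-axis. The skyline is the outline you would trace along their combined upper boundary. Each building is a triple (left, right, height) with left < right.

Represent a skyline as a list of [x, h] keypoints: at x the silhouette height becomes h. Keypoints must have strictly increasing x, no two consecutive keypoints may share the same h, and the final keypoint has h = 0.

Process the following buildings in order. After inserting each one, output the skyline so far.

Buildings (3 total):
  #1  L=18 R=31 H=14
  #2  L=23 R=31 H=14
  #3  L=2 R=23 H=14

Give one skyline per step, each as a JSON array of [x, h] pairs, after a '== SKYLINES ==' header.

== SKYLINES ==
[[18,14],[31,0]]
[[18,14],[31,0]]
[[2,14],[31,0]]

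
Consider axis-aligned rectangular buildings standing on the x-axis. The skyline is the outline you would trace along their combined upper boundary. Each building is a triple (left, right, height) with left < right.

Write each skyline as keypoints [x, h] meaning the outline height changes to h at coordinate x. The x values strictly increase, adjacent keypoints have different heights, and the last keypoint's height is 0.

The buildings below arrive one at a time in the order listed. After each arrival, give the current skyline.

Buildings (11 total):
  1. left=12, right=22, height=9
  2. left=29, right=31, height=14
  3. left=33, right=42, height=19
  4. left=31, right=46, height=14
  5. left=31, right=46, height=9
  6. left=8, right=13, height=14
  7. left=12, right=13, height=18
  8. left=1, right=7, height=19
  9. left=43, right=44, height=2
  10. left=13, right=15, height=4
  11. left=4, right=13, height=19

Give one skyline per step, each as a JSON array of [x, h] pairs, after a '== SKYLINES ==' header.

== SKYLINES ==
[[12,9],[22,0]]
[[12,9],[22,0],[29,14],[31,0]]
[[12,9],[22,0],[29,14],[31,0],[33,19],[42,0]]
[[12,9],[22,0],[29,14],[33,19],[42,14],[46,0]]
[[12,9],[22,0],[29,14],[33,19],[42,14],[46,0]]
[[8,14],[13,9],[22,0],[29,14],[33,19],[42,14],[46,0]]
[[8,14],[12,18],[13,9],[22,0],[29,14],[33,19],[42,14],[46,0]]
[[1,19],[7,0],[8,14],[12,18],[13,9],[22,0],[29,14],[33,19],[42,14],[46,0]]
[[1,19],[7,0],[8,14],[12,18],[13,9],[22,0],[29,14],[33,19],[42,14],[46,0]]
[[1,19],[7,0],[8,14],[12,18],[13,9],[22,0],[29,14],[33,19],[42,14],[46,0]]
[[1,19],[13,9],[22,0],[29,14],[33,19],[42,14],[46,0]]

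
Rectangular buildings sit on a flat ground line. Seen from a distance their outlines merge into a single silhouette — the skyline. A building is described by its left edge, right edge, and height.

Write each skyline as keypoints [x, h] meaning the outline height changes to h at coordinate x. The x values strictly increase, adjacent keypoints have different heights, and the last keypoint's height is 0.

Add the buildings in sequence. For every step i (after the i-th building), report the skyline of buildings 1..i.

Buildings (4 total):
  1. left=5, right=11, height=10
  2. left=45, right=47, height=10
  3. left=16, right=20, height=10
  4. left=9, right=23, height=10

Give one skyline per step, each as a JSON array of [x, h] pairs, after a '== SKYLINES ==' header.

== SKYLINES ==
[[5,10],[11,0]]
[[5,10],[11,0],[45,10],[47,0]]
[[5,10],[11,0],[16,10],[20,0],[45,10],[47,0]]
[[5,10],[23,0],[45,10],[47,0]]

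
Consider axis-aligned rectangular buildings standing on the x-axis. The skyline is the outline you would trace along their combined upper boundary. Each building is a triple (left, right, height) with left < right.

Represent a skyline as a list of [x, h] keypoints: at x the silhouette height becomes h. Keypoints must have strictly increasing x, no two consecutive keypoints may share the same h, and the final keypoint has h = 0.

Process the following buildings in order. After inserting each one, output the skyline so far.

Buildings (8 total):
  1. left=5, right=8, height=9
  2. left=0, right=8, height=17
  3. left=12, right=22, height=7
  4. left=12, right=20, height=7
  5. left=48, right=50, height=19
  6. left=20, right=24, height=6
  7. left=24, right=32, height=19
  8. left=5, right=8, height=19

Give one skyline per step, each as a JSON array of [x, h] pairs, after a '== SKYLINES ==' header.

== SKYLINES ==
[[5,9],[8,0]]
[[0,17],[8,0]]
[[0,17],[8,0],[12,7],[22,0]]
[[0,17],[8,0],[12,7],[22,0]]
[[0,17],[8,0],[12,7],[22,0],[48,19],[50,0]]
[[0,17],[8,0],[12,7],[22,6],[24,0],[48,19],[50,0]]
[[0,17],[8,0],[12,7],[22,6],[24,19],[32,0],[48,19],[50,0]]
[[0,17],[5,19],[8,0],[12,7],[22,6],[24,19],[32,0],[48,19],[50,0]]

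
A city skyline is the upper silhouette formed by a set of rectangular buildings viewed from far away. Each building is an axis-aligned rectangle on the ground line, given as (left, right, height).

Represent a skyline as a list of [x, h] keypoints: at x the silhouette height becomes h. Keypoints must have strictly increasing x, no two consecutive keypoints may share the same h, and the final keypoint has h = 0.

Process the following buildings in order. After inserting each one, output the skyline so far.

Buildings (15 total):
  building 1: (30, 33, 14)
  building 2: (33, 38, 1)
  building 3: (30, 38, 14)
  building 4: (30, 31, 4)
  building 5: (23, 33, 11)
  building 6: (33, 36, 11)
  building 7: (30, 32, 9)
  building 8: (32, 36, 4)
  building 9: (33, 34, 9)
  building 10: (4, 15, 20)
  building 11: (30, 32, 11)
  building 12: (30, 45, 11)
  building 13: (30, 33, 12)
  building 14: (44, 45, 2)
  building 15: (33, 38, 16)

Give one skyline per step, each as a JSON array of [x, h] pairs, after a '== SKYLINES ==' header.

== SKYLINES ==
[[30,14],[33,0]]
[[30,14],[33,1],[38,0]]
[[30,14],[38,0]]
[[30,14],[38,0]]
[[23,11],[30,14],[38,0]]
[[23,11],[30,14],[38,0]]
[[23,11],[30,14],[38,0]]
[[23,11],[30,14],[38,0]]
[[23,11],[30,14],[38,0]]
[[4,20],[15,0],[23,11],[30,14],[38,0]]
[[4,20],[15,0],[23,11],[30,14],[38,0]]
[[4,20],[15,0],[23,11],[30,14],[38,11],[45,0]]
[[4,20],[15,0],[23,11],[30,14],[38,11],[45,0]]
[[4,20],[15,0],[23,11],[30,14],[38,11],[45,0]]
[[4,20],[15,0],[23,11],[30,14],[33,16],[38,11],[45,0]]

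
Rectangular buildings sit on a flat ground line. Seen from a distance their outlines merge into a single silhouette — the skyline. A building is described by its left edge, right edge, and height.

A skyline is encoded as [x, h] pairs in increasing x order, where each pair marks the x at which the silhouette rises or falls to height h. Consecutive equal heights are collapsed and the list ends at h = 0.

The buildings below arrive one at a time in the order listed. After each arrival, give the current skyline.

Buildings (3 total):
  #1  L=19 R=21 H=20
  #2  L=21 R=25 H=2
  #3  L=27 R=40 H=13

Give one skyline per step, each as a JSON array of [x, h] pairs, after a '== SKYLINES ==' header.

== SKYLINES ==
[[19,20],[21,0]]
[[19,20],[21,2],[25,0]]
[[19,20],[21,2],[25,0],[27,13],[40,0]]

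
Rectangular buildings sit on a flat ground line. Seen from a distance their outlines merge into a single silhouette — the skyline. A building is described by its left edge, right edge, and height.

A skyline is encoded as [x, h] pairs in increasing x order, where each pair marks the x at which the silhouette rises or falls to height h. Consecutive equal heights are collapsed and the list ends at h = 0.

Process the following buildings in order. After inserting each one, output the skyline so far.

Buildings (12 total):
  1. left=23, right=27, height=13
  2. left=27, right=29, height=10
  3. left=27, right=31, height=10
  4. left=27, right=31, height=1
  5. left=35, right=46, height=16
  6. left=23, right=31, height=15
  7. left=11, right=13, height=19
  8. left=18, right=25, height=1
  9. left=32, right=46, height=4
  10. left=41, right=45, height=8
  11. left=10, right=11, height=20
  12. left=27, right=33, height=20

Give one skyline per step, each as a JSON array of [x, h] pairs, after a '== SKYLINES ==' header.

== SKYLINES ==
[[23,13],[27,0]]
[[23,13],[27,10],[29,0]]
[[23,13],[27,10],[31,0]]
[[23,13],[27,10],[31,0]]
[[23,13],[27,10],[31,0],[35,16],[46,0]]
[[23,15],[31,0],[35,16],[46,0]]
[[11,19],[13,0],[23,15],[31,0],[35,16],[46,0]]
[[11,19],[13,0],[18,1],[23,15],[31,0],[35,16],[46,0]]
[[11,19],[13,0],[18,1],[23,15],[31,0],[32,4],[35,16],[46,0]]
[[11,19],[13,0],[18,1],[23,15],[31,0],[32,4],[35,16],[46,0]]
[[10,20],[11,19],[13,0],[18,1],[23,15],[31,0],[32,4],[35,16],[46,0]]
[[10,20],[11,19],[13,0],[18,1],[23,15],[27,20],[33,4],[35,16],[46,0]]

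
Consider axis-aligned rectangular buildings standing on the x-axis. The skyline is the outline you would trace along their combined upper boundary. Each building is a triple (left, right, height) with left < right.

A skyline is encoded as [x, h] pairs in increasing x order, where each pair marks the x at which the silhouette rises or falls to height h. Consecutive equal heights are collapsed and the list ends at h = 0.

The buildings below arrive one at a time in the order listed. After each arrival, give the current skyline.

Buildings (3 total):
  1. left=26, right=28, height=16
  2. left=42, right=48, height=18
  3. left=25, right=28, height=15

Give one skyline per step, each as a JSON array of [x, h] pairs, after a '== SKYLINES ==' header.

== SKYLINES ==
[[26,16],[28,0]]
[[26,16],[28,0],[42,18],[48,0]]
[[25,15],[26,16],[28,0],[42,18],[48,0]]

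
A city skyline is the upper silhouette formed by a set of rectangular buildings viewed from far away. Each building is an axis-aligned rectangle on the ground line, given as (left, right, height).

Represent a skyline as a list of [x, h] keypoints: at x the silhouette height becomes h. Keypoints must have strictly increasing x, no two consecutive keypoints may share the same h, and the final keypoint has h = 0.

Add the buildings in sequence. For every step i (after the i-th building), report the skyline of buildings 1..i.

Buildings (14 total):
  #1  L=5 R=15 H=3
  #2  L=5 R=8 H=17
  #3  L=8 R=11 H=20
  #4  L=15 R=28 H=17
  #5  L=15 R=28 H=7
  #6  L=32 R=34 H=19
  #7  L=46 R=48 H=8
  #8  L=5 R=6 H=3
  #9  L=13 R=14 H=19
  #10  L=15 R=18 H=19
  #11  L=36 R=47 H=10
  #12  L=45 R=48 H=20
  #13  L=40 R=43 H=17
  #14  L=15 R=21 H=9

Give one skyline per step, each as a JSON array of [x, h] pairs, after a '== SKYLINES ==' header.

== SKYLINES ==
[[5,3],[15,0]]
[[5,17],[8,3],[15,0]]
[[5,17],[8,20],[11,3],[15,0]]
[[5,17],[8,20],[11,3],[15,17],[28,0]]
[[5,17],[8,20],[11,3],[15,17],[28,0]]
[[5,17],[8,20],[11,3],[15,17],[28,0],[32,19],[34,0]]
[[5,17],[8,20],[11,3],[15,17],[28,0],[32,19],[34,0],[46,8],[48,0]]
[[5,17],[8,20],[11,3],[15,17],[28,0],[32,19],[34,0],[46,8],[48,0]]
[[5,17],[8,20],[11,3],[13,19],[14,3],[15,17],[28,0],[32,19],[34,0],[46,8],[48,0]]
[[5,17],[8,20],[11,3],[13,19],[14,3],[15,19],[18,17],[28,0],[32,19],[34,0],[46,8],[48,0]]
[[5,17],[8,20],[11,3],[13,19],[14,3],[15,19],[18,17],[28,0],[32,19],[34,0],[36,10],[47,8],[48,0]]
[[5,17],[8,20],[11,3],[13,19],[14,3],[15,19],[18,17],[28,0],[32,19],[34,0],[36,10],[45,20],[48,0]]
[[5,17],[8,20],[11,3],[13,19],[14,3],[15,19],[18,17],[28,0],[32,19],[34,0],[36,10],[40,17],[43,10],[45,20],[48,0]]
[[5,17],[8,20],[11,3],[13,19],[14,3],[15,19],[18,17],[28,0],[32,19],[34,0],[36,10],[40,17],[43,10],[45,20],[48,0]]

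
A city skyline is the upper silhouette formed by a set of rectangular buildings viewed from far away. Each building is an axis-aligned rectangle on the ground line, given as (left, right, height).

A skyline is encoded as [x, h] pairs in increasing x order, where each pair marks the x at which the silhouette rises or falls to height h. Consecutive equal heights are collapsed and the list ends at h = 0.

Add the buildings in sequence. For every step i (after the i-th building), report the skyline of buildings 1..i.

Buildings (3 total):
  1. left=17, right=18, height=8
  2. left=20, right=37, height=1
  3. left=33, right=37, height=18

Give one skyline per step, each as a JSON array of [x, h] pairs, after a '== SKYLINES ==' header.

== SKYLINES ==
[[17,8],[18,0]]
[[17,8],[18,0],[20,1],[37,0]]
[[17,8],[18,0],[20,1],[33,18],[37,0]]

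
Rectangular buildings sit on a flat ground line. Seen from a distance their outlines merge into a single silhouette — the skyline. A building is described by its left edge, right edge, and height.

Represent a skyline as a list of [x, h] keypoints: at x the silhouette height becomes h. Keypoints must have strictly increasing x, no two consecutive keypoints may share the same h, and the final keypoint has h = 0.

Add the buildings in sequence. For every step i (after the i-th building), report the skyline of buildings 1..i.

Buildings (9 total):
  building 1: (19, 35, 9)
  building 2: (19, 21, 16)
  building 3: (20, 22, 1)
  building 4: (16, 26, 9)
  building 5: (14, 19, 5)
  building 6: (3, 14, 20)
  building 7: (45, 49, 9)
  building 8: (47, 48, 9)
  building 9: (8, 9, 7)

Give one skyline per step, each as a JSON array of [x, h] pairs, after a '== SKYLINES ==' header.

== SKYLINES ==
[[19,9],[35,0]]
[[19,16],[21,9],[35,0]]
[[19,16],[21,9],[35,0]]
[[16,9],[19,16],[21,9],[35,0]]
[[14,5],[16,9],[19,16],[21,9],[35,0]]
[[3,20],[14,5],[16,9],[19,16],[21,9],[35,0]]
[[3,20],[14,5],[16,9],[19,16],[21,9],[35,0],[45,9],[49,0]]
[[3,20],[14,5],[16,9],[19,16],[21,9],[35,0],[45,9],[49,0]]
[[3,20],[14,5],[16,9],[19,16],[21,9],[35,0],[45,9],[49,0]]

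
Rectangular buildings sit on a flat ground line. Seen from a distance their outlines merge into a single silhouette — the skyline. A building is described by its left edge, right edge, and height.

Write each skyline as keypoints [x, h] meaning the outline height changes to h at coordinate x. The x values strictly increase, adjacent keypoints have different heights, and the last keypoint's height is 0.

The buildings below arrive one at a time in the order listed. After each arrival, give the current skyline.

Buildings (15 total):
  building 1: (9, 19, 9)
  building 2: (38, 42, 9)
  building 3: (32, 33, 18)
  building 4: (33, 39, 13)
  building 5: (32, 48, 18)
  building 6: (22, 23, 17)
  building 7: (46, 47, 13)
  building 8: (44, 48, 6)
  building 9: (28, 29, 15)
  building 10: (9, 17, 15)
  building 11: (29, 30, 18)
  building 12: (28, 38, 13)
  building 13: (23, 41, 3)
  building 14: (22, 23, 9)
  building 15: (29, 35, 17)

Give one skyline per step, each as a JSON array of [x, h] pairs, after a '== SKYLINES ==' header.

== SKYLINES ==
[[9,9],[19,0]]
[[9,9],[19,0],[38,9],[42,0]]
[[9,9],[19,0],[32,18],[33,0],[38,9],[42,0]]
[[9,9],[19,0],[32,18],[33,13],[39,9],[42,0]]
[[9,9],[19,0],[32,18],[48,0]]
[[9,9],[19,0],[22,17],[23,0],[32,18],[48,0]]
[[9,9],[19,0],[22,17],[23,0],[32,18],[48,0]]
[[9,9],[19,0],[22,17],[23,0],[32,18],[48,0]]
[[9,9],[19,0],[22,17],[23,0],[28,15],[29,0],[32,18],[48,0]]
[[9,15],[17,9],[19,0],[22,17],[23,0],[28,15],[29,0],[32,18],[48,0]]
[[9,15],[17,9],[19,0],[22,17],[23,0],[28,15],[29,18],[30,0],[32,18],[48,0]]
[[9,15],[17,9],[19,0],[22,17],[23,0],[28,15],[29,18],[30,13],[32,18],[48,0]]
[[9,15],[17,9],[19,0],[22,17],[23,3],[28,15],[29,18],[30,13],[32,18],[48,0]]
[[9,15],[17,9],[19,0],[22,17],[23,3],[28,15],[29,18],[30,13],[32,18],[48,0]]
[[9,15],[17,9],[19,0],[22,17],[23,3],[28,15],[29,18],[30,17],[32,18],[48,0]]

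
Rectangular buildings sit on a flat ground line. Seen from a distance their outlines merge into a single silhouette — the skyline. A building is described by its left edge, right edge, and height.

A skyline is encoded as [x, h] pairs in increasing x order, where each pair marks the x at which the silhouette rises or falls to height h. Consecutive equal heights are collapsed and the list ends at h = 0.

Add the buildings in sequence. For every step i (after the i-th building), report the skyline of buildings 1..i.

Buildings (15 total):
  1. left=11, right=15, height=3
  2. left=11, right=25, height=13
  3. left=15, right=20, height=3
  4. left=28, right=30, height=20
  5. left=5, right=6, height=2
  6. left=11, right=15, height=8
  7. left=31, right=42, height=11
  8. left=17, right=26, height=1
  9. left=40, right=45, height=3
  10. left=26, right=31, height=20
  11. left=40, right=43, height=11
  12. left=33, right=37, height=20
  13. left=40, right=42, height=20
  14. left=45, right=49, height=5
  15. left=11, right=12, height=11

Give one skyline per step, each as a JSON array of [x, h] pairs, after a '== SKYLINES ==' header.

== SKYLINES ==
[[11,3],[15,0]]
[[11,13],[25,0]]
[[11,13],[25,0]]
[[11,13],[25,0],[28,20],[30,0]]
[[5,2],[6,0],[11,13],[25,0],[28,20],[30,0]]
[[5,2],[6,0],[11,13],[25,0],[28,20],[30,0]]
[[5,2],[6,0],[11,13],[25,0],[28,20],[30,0],[31,11],[42,0]]
[[5,2],[6,0],[11,13],[25,1],[26,0],[28,20],[30,0],[31,11],[42,0]]
[[5,2],[6,0],[11,13],[25,1],[26,0],[28,20],[30,0],[31,11],[42,3],[45,0]]
[[5,2],[6,0],[11,13],[25,1],[26,20],[31,11],[42,3],[45,0]]
[[5,2],[6,0],[11,13],[25,1],[26,20],[31,11],[43,3],[45,0]]
[[5,2],[6,0],[11,13],[25,1],[26,20],[31,11],[33,20],[37,11],[43,3],[45,0]]
[[5,2],[6,0],[11,13],[25,1],[26,20],[31,11],[33,20],[37,11],[40,20],[42,11],[43,3],[45,0]]
[[5,2],[6,0],[11,13],[25,1],[26,20],[31,11],[33,20],[37,11],[40,20],[42,11],[43,3],[45,5],[49,0]]
[[5,2],[6,0],[11,13],[25,1],[26,20],[31,11],[33,20],[37,11],[40,20],[42,11],[43,3],[45,5],[49,0]]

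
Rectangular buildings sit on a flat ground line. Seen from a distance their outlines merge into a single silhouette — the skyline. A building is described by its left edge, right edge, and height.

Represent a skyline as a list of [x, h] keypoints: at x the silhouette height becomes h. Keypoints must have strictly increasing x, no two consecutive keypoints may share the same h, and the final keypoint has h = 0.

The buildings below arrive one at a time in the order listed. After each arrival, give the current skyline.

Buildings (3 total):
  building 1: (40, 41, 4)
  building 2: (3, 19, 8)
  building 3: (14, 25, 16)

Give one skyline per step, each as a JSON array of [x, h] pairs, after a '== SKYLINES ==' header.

== SKYLINES ==
[[40,4],[41,0]]
[[3,8],[19,0],[40,4],[41,0]]
[[3,8],[14,16],[25,0],[40,4],[41,0]]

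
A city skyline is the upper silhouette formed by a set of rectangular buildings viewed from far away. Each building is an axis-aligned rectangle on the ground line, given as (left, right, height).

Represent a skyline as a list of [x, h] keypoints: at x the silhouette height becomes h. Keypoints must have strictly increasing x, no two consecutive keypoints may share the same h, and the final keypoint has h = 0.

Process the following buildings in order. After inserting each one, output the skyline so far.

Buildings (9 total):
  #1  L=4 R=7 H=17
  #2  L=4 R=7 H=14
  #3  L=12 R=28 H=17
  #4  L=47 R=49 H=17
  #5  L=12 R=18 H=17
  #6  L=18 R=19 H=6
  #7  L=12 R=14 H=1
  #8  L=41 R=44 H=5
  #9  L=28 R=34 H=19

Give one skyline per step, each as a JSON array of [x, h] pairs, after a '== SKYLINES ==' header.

== SKYLINES ==
[[4,17],[7,0]]
[[4,17],[7,0]]
[[4,17],[7,0],[12,17],[28,0]]
[[4,17],[7,0],[12,17],[28,0],[47,17],[49,0]]
[[4,17],[7,0],[12,17],[28,0],[47,17],[49,0]]
[[4,17],[7,0],[12,17],[28,0],[47,17],[49,0]]
[[4,17],[7,0],[12,17],[28,0],[47,17],[49,0]]
[[4,17],[7,0],[12,17],[28,0],[41,5],[44,0],[47,17],[49,0]]
[[4,17],[7,0],[12,17],[28,19],[34,0],[41,5],[44,0],[47,17],[49,0]]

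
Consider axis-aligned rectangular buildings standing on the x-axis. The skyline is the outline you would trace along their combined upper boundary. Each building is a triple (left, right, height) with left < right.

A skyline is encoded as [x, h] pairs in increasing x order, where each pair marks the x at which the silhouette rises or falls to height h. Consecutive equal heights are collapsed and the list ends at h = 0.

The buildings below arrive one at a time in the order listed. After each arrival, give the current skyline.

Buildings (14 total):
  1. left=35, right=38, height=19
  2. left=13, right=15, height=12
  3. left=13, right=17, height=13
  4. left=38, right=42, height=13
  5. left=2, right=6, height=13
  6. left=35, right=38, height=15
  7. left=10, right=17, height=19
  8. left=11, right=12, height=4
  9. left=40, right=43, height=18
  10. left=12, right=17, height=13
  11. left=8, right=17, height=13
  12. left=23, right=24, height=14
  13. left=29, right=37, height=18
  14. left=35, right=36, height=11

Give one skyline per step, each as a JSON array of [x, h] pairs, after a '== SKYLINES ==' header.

== SKYLINES ==
[[35,19],[38,0]]
[[13,12],[15,0],[35,19],[38,0]]
[[13,13],[17,0],[35,19],[38,0]]
[[13,13],[17,0],[35,19],[38,13],[42,0]]
[[2,13],[6,0],[13,13],[17,0],[35,19],[38,13],[42,0]]
[[2,13],[6,0],[13,13],[17,0],[35,19],[38,13],[42,0]]
[[2,13],[6,0],[10,19],[17,0],[35,19],[38,13],[42,0]]
[[2,13],[6,0],[10,19],[17,0],[35,19],[38,13],[42,0]]
[[2,13],[6,0],[10,19],[17,0],[35,19],[38,13],[40,18],[43,0]]
[[2,13],[6,0],[10,19],[17,0],[35,19],[38,13],[40,18],[43,0]]
[[2,13],[6,0],[8,13],[10,19],[17,0],[35,19],[38,13],[40,18],[43,0]]
[[2,13],[6,0],[8,13],[10,19],[17,0],[23,14],[24,0],[35,19],[38,13],[40,18],[43,0]]
[[2,13],[6,0],[8,13],[10,19],[17,0],[23,14],[24,0],[29,18],[35,19],[38,13],[40,18],[43,0]]
[[2,13],[6,0],[8,13],[10,19],[17,0],[23,14],[24,0],[29,18],[35,19],[38,13],[40,18],[43,0]]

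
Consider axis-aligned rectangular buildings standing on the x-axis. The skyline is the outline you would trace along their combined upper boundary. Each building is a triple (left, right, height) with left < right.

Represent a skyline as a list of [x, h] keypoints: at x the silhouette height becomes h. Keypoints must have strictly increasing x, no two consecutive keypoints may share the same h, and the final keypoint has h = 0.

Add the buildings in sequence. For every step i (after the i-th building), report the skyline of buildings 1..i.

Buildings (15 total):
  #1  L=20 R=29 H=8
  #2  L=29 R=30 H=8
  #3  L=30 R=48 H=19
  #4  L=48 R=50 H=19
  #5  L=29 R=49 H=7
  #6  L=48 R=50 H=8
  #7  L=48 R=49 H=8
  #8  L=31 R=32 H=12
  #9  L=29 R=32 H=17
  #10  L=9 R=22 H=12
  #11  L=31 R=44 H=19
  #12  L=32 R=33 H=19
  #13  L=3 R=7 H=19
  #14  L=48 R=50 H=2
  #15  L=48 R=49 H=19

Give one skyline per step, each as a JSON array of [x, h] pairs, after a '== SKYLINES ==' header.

== SKYLINES ==
[[20,8],[29,0]]
[[20,8],[30,0]]
[[20,8],[30,19],[48,0]]
[[20,8],[30,19],[50,0]]
[[20,8],[30,19],[50,0]]
[[20,8],[30,19],[50,0]]
[[20,8],[30,19],[50,0]]
[[20,8],[30,19],[50,0]]
[[20,8],[29,17],[30,19],[50,0]]
[[9,12],[22,8],[29,17],[30,19],[50,0]]
[[9,12],[22,8],[29,17],[30,19],[50,0]]
[[9,12],[22,8],[29,17],[30,19],[50,0]]
[[3,19],[7,0],[9,12],[22,8],[29,17],[30,19],[50,0]]
[[3,19],[7,0],[9,12],[22,8],[29,17],[30,19],[50,0]]
[[3,19],[7,0],[9,12],[22,8],[29,17],[30,19],[50,0]]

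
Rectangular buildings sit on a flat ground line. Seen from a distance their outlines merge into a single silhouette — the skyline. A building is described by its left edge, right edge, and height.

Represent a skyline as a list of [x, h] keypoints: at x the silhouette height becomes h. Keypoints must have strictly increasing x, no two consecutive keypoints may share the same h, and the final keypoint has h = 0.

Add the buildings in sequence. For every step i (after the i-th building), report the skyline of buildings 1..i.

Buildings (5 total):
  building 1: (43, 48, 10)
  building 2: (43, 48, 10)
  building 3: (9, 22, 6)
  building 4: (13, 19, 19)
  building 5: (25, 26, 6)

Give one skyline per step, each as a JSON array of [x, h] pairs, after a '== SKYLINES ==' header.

== SKYLINES ==
[[43,10],[48,0]]
[[43,10],[48,0]]
[[9,6],[22,0],[43,10],[48,0]]
[[9,6],[13,19],[19,6],[22,0],[43,10],[48,0]]
[[9,6],[13,19],[19,6],[22,0],[25,6],[26,0],[43,10],[48,0]]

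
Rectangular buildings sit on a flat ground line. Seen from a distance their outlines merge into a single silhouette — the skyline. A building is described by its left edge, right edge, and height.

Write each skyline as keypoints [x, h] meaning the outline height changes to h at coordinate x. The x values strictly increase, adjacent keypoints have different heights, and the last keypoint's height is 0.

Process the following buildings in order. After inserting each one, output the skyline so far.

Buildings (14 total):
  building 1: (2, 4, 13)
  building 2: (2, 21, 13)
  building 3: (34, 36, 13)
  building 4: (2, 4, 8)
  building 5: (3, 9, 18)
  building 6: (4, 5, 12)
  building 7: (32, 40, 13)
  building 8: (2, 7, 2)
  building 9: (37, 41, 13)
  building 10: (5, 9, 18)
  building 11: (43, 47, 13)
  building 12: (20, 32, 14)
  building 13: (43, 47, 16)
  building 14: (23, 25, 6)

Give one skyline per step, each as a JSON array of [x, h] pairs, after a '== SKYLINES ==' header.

== SKYLINES ==
[[2,13],[4,0]]
[[2,13],[21,0]]
[[2,13],[21,0],[34,13],[36,0]]
[[2,13],[21,0],[34,13],[36,0]]
[[2,13],[3,18],[9,13],[21,0],[34,13],[36,0]]
[[2,13],[3,18],[9,13],[21,0],[34,13],[36,0]]
[[2,13],[3,18],[9,13],[21,0],[32,13],[40,0]]
[[2,13],[3,18],[9,13],[21,0],[32,13],[40,0]]
[[2,13],[3,18],[9,13],[21,0],[32,13],[41,0]]
[[2,13],[3,18],[9,13],[21,0],[32,13],[41,0]]
[[2,13],[3,18],[9,13],[21,0],[32,13],[41,0],[43,13],[47,0]]
[[2,13],[3,18],[9,13],[20,14],[32,13],[41,0],[43,13],[47,0]]
[[2,13],[3,18],[9,13],[20,14],[32,13],[41,0],[43,16],[47,0]]
[[2,13],[3,18],[9,13],[20,14],[32,13],[41,0],[43,16],[47,0]]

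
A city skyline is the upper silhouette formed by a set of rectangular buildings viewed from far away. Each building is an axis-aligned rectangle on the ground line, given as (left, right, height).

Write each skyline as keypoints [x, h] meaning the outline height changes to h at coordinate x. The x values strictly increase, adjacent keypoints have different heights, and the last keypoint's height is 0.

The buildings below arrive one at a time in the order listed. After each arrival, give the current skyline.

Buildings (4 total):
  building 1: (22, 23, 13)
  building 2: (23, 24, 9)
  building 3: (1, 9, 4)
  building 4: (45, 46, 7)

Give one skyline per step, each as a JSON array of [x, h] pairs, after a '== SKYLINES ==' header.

== SKYLINES ==
[[22,13],[23,0]]
[[22,13],[23,9],[24,0]]
[[1,4],[9,0],[22,13],[23,9],[24,0]]
[[1,4],[9,0],[22,13],[23,9],[24,0],[45,7],[46,0]]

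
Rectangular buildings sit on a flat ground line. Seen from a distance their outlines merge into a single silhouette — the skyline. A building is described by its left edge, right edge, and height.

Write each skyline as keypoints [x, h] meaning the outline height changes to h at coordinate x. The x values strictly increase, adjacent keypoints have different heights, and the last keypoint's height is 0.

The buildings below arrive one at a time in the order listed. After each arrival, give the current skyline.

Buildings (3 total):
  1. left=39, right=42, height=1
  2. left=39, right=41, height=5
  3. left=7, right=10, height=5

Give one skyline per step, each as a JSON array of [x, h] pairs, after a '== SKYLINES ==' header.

== SKYLINES ==
[[39,1],[42,0]]
[[39,5],[41,1],[42,0]]
[[7,5],[10,0],[39,5],[41,1],[42,0]]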